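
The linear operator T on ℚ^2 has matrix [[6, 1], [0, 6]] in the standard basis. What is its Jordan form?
J = [[6, 1], [0, 6]]

The characteristic polynomial is det(xI - A) = (x - 6)^2, so the eigenvalues are 6 (algebraic multiplicity 2).

For λ = 6: rank(A - 6I) = 1, rank((A - 6I)^2) = 0. The eigenspace has dimension 2 - 1 = 1, so there is 1 Jordan block; the rank sequence gives block sizes [2].

Assembling the blocks gives the Jordan form J above.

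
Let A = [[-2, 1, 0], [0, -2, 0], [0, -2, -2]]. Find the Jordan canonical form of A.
J = [[-2, 1, 0], [0, -2, 0], [0, 0, -2]]

The characteristic polynomial is det(xI - A) = (x + 2)^3, so the eigenvalues are -2 (algebraic multiplicity 3).

For λ = -2: rank(A + 2I) = 1, rank((A + 2I)^2) = 0. The eigenspace has dimension 3 - 1 = 2, so there are 2 Jordan blocks; the rank sequence gives block sizes [2, 1].

Assembling the blocks gives the Jordan form J above.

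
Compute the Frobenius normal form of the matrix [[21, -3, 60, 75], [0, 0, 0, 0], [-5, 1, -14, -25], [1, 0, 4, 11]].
R = [[6, 0, 0, 0], [0, 0, 0, 0], [0, 1, 0, -36], [0, 0, 1, 12]]

The invariant factors of A (the non-unit diagonal entries of the Smith normal form of xI - A over ℚ[x]) are x - 6, x(x - 6)^2, each dividing the next. The characteristic polynomial is their product, x(x - 6)^3.

The rational canonical form is the block-diagonal matrix of companion matrices C(f_i):
R = [[6, 0, 0, 0], [0, 0, 0, 0], [0, 1, 0, -36], [0, 0, 1, 12]].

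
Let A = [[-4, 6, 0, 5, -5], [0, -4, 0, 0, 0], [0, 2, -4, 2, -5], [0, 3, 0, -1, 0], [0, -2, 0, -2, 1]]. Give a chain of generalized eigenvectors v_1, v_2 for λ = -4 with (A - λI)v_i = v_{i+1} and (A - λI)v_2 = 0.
v_1 = [[1, 1, -1, -1, 0]]^T, v_2 = [[1, 0, 0, 0, 0]]^T

We seek v_1 ∈ ker((A + 4I)^2) \ ker(A + 4I), then set v_{i+1} = (A + 4I) v_i.

One such chain is v_1 = [[1, 1, -1, -1, 0]]^T, v_2 = [[1, 0, 0, 0, 0]]^T. Check: (A + 4I) v_2 = [[0, 0, 0, 0, 0]]^T = 0.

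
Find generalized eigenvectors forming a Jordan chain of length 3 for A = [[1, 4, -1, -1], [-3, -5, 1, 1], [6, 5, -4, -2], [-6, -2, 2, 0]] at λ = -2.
v_1 = [[0, 0, -1, 2]]^T, v_2 = [[-1, 1, -2, 2]]^T, v_3 = [[1, 0, -1, 4]]^T

We seek v_1 ∈ ker((A + 2I)^3) \ ker((A + 2I)^2), then set v_{i+1} = (A + 2I) v_i.

One such chain is v_1 = [[0, 0, -1, 2]]^T, v_2 = [[-1, 1, -2, 2]]^T, v_3 = [[1, 0, -1, 4]]^T. Check: (A + 2I) v_3 = [[0, 0, 0, 0]]^T = 0.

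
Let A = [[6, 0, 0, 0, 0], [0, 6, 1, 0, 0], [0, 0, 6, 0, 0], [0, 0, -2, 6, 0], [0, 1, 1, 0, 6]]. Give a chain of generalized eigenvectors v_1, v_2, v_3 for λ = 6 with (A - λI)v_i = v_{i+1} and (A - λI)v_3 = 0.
We seek v_1 ∈ ker((A - 6I)^3) \ ker((A - 6I)^2), then set v_{i+1} = (A - 6I) v_i.

One such chain is v_1 = [[0, 0, 1, 0, -2]]^T, v_2 = [[0, 1, 0, -2, 1]]^T, v_3 = [[0, 0, 0, 0, 1]]^T. Check: (A - 6I) v_3 = [[0, 0, 0, 0, 0]]^T = 0.

v_1 = [[0, 0, 1, 0, -2]]^T, v_2 = [[0, 1, 0, -2, 1]]^T, v_3 = [[0, 0, 0, 0, 1]]^T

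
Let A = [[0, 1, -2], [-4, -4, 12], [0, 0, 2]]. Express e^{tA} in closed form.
A has Jordan form J = [[-2, 1, 0], [0, -2, 0], [0, 0, 2]] with A = PJP^{-1}, so e^{tA} = P e^{tJ} P^{-1}.

For a Jordan block J_k(λ), e^{tJ_k(λ)} = e^{λt} · (I + tN + t^2 N^2/2! + ... + t^{k-1} N^{k-1}/(k-1)!) where N is the nilpotent superdiagonal part.

Assembling the blocks and conjugating back gives the entries of e^{tA} as shown above.

e^{tA} = [[(2*t + 1)*e^{-2*t}, t*e^{-2*t}, -2*t*e^{-2*t}], [-4*t*e^{-2*t}, (1 - 2*t)*e^{-2*t}, 2*(2*t + e^{4*t} - 1)*e^{-2*t}], [0, 0, e^{2*t}]]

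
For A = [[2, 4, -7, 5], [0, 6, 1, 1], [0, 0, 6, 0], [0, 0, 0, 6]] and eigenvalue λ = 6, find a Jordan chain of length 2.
v_1 = [[0, 2, 1, 0]]^T, v_2 = [[1, 1, 0, 0]]^T

We seek v_1 ∈ ker((A - 6I)^2) \ ker(A - 6I), then set v_{i+1} = (A - 6I) v_i.

One such chain is v_1 = [[0, 2, 1, 0]]^T, v_2 = [[1, 1, 0, 0]]^T. Check: (A - 6I) v_2 = [[0, 0, 0, 0]]^T = 0.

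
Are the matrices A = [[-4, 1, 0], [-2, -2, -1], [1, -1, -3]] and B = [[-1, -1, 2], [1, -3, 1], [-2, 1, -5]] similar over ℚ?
Two matrices over a field are similar if and only if they have the same invariant factors.

Both A and B have characteristic polynomial (x + 3)^3 and minimal polynomial (x + 3)^3. Computing further, both have invariant factors (x + 3)^3. Hence A and B are similar.

Yes.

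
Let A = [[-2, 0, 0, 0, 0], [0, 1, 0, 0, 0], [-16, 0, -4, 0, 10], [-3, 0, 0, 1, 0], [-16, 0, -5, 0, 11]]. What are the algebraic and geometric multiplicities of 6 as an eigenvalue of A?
algebraic multiplicity 1, geometric multiplicity 1

The characteristic polynomial is (x - 6)(x - 1)^3(x + 2), so the factor x - 6 appears with exponent 1: the algebraic multiplicity is 1.

rank(A - 6I) = 4, so the eigenspace has dimension 5 - 4 = 1: the geometric multiplicity is 1.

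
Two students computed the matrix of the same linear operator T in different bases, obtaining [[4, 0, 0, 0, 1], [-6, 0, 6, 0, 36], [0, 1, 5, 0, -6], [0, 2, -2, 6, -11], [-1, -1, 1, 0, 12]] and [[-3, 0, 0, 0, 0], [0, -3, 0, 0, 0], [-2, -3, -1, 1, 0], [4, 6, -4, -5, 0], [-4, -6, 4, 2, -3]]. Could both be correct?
No.

trace(A) = 27 but trace(B) = -15. The trace is a similarity invariant, so A and B are not similar.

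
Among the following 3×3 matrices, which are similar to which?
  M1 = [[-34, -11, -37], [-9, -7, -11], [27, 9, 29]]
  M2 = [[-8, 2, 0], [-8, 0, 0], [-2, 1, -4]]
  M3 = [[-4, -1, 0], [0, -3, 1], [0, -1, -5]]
2 classes: {M1, M3}, {M2}

Characteristic polynomials: χ_{M1} = (x + 4)^3, χ_{M2} = (x + 4)^3, χ_{M3} = (x + 4)^3.

{M1, M3}: invariant factors (x + 4)^3.

{M2}: invariant factors x + 4, (x + 4)^2.

Matrices are similar if and only if their invariant-factor lists agree; the partition into similarity classes is {M1, M3}, {M2}.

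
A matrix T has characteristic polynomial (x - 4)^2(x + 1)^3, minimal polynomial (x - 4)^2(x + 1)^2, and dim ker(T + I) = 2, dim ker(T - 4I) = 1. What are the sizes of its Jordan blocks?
Jordan blocks: (-1, 2), (-1, 1), (4, 2)

λ = -1: algebraic multiplicity 3 (exponent in χ_T), largest block size 2 (exponent in m_T), 2 blocks (geometric multiplicity). These force block sizes [2, 1].
λ = 4: algebraic multiplicity 2 (exponent in χ_T), largest block size 2 (exponent in m_T), 1 block (geometric multiplicity). This forces block sizes [2].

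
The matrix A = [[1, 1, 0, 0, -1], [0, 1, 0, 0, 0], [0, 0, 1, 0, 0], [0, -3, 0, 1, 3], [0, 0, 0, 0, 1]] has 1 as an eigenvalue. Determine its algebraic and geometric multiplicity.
algebraic multiplicity 5, geometric multiplicity 4

The characteristic polynomial is (x - 1)^5, so the factor x - 1 appears with exponent 5: the algebraic multiplicity is 5.

rank(A - I) = 1, so the eigenspace has dimension 5 - 1 = 4: the geometric multiplicity is 4.

Since 4 < 5, A is not diagonalizable.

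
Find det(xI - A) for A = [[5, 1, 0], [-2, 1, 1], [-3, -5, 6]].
xI - A = [[x - 5, -1, 0], [2, x - 1, -1], [3, 5, x - 6]].

Expanding det(xI - A) along the first row:
det(xI - A) = + (x - 5)·det([[x - 1, -1], [5, x - 6]]) - (-1)·det([[2, -1], [3, x - 6]]) + (0)·det([[2, x - 1], [3, 5]]).

Evaluating gives χ_A(x) = x^3 - 12x^2 + 48x - 64 = (x - 4)^3.

χ_A(x) = (x - 4)^3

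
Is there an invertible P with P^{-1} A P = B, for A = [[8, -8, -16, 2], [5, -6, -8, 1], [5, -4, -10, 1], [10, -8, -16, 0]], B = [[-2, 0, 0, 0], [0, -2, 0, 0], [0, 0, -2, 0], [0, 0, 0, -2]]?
Both have characteristic polynomial (x + 2)^4, but the minimal polynomial of A is (x + 2)^2 while the minimal polynomial of B is x + 2. The minimal polynomial is a similarity invariant, so A and B are not similar.

No.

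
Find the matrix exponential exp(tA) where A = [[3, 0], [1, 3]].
A has Jordan form J = [[3, 1], [0, 3]] with A = PJP^{-1}, so e^{tA} = P e^{tJ} P^{-1}.

For a Jordan block J_k(λ), e^{tJ_k(λ)} = e^{λt} · (I + tN + t^2 N^2/2! + ... + t^{k-1} N^{k-1}/(k-1)!) where N is the nilpotent superdiagonal part.

Assembling the blocks and conjugating back gives the entries of e^{tA} as shown above.

e^{tA} = [[e^{3*t}, 0], [t*e^{3*t}, e^{3*t}]]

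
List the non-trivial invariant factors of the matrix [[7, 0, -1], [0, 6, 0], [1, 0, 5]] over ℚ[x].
The Jordan structure of A has elementary divisors (x - 6)^2, (x - 6). Arranging the block sizes at each eigenvalue in decreasing order and taking row products gives the invariant factors.

Invariant factors (smallest first, each dividing the next): x - 6, (x - 6)^2.

Check: the last factor (x - 6)^2 is the minimal polynomial, and the product (x - 6)^3 is the characteristic polynomial.

x - 6, (x - 6)^2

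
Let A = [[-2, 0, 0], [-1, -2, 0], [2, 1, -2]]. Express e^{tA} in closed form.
A has Jordan form J = [[-2, 1, 0], [0, -2, 1], [0, 0, -2]] with A = PJP^{-1}, so e^{tA} = P e^{tJ} P^{-1}.

For a Jordan block J_k(λ), e^{tJ_k(λ)} = e^{λt} · (I + tN + t^2 N^2/2! + ... + t^{k-1} N^{k-1}/(k-1)!) where N is the nilpotent superdiagonal part.

Assembling the blocks and conjugating back gives the entries of e^{tA} as shown above.

e^{tA} = [[e^{-2*t}, 0, 0], [-t*e^{-2*t}, e^{-2*t}, 0], [t*(4 - t)*e^{-2*t}/2, t*e^{-2*t}, e^{-2*t}]]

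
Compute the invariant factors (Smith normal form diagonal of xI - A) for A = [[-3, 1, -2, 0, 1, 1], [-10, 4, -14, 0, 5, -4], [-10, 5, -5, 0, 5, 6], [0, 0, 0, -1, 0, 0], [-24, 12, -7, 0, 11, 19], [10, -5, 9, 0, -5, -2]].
x + 1, x + 1, (x - 4)^2(x + 1)^2

The Jordan structure of A has elementary divisors (x + 1)^2, (x + 1), (x + 1), (x - 4)^2. Arranging the block sizes at each eigenvalue in decreasing order and taking row products gives the invariant factors.

Invariant factors (smallest first, each dividing the next): x + 1, x + 1, (x - 4)^2(x + 1)^2.

Check: the last factor (x - 4)^2(x + 1)^2 is the minimal polynomial, and the product (x - 4)^2(x + 1)^4 is the characteristic polynomial.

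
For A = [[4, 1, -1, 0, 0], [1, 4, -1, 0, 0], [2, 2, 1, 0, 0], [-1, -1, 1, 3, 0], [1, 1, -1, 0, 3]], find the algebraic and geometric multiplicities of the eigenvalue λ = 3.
The characteristic polynomial is (x - 3)^5, so the factor x - 3 appears with exponent 5: the algebraic multiplicity is 5.

rank(A - 3I) = 1, so the eigenspace has dimension 5 - 1 = 4: the geometric multiplicity is 4.

Since 4 < 5, A is not diagonalizable.

algebraic multiplicity 5, geometric multiplicity 4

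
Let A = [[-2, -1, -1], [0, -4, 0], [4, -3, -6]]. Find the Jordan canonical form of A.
The characteristic polynomial is det(xI - A) = (x + 4)^3, so the eigenvalues are -4 (algebraic multiplicity 3).

For λ = -4: rank(A + 4I) = 2, rank((A + 4I)^2) = 1, rank((A + 4I)^3) = 0. The eigenspace has dimension 3 - 2 = 1, so there is 1 Jordan block; the rank sequence gives block sizes [3].

Assembling the blocks gives the Jordan form J above.

J = [[-4, 1, 0], [0, -4, 1], [0, 0, -4]]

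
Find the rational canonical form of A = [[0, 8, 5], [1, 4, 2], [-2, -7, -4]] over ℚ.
R = [[0, 0, 5], [1, 0, 0], [0, 1, 0]]

The invariant factors of A (the non-unit diagonal entries of the Smith normal form of xI - A over ℚ[x]) are x^3 - 5, each dividing the next. The characteristic polynomial is their product, x^3 - 5.

The rational canonical form is the block-diagonal matrix of companion matrices C(f_i):
R = [[0, 0, 5], [1, 0, 0], [0, 1, 0]].

Note the characteristic polynomial does not split into linear factors over ℚ, so A has no Jordan form over ℚ; the rational canonical form exists over any field.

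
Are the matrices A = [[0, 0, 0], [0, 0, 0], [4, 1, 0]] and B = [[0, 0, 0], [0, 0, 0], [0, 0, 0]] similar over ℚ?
No.

Both have characteristic polynomial x^3, but the minimal polynomial of A is x^2 while the minimal polynomial of B is x. The minimal polynomial is a similarity invariant, so A and B are not similar.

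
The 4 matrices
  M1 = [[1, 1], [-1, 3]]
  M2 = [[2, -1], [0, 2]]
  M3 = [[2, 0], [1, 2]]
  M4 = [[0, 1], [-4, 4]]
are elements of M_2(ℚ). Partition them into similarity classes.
Characteristic polynomials: χ_{M1} = (x - 2)^2, χ_{M2} = (x - 2)^2, χ_{M3} = (x - 2)^2, χ_{M4} = (x - 2)^2.

{M1, M2, M3, M4}: invariant factors (x - 2)^2.

Matrices are similar if and only if their invariant-factor lists agree; the partition into similarity classes is {M1, M2, M3, M4}.

1 class: {M1, M2, M3, M4}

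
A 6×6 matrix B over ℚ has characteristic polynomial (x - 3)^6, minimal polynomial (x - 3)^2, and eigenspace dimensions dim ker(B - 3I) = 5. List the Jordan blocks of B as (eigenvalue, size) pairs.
Jordan blocks: (3, 2), (3, 1), (3, 1), (3, 1), (3, 1)

λ = 3: algebraic multiplicity 6 (exponent in χ_B), largest block size 2 (exponent in m_B), 5 blocks (geometric multiplicity). These force block sizes [2, 1, 1, 1, 1].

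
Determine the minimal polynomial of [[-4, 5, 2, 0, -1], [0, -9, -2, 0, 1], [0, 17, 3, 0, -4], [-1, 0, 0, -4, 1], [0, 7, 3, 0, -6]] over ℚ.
The characteristic polynomial factors as (x + 4)^5. The minimal polynomial is ∏(x - λ)^{k_λ} where k_λ is the size of the largest Jordan block at λ.

For λ = -4: rank(A + 4I) = 3, and the largest Jordan block has size 3 (the smallest k with rank((A + 4I)^k) = rank((A + 4I)^(k+1))).

So m_A(x) = (x + 4)^3.

m_A(x) = (x + 4)^3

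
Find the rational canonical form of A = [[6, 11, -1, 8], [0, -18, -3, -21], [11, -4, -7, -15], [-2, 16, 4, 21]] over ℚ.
R = [[3, 0, 0, 0], [0, 0, 0, 9], [0, 1, 0, 9], [0, 0, 1, -1]]

The invariant factors of A (the non-unit diagonal entries of the Smith normal form of xI - A over ℚ[x]) are x - 3, (x - 3)(x + 1)(x + 3), each dividing the next. The characteristic polynomial is their product, (x - 3)^2(x + 1)(x + 3).

The rational canonical form is the block-diagonal matrix of companion matrices C(f_i):
R = [[3, 0, 0, 0], [0, 0, 0, 9], [0, 1, 0, 9], [0, 0, 1, -1]].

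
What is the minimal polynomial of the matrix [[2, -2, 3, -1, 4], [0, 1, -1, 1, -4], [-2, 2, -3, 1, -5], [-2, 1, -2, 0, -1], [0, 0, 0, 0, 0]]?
m_A(x) = x^3

The characteristic polynomial factors as x^5. The minimal polynomial is ∏(x - λ)^{k_λ} where k_λ is the size of the largest Jordan block at λ.

For λ = 0: rank(A) = 3, and the largest Jordan block has size 3 (the smallest k with rank(A^k) = rank(A^(k+1))).

So m_A(x) = x^3.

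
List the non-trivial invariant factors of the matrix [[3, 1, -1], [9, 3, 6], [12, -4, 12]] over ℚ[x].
(x - 6)^3

The Jordan structure of A has elementary divisors (x - 6)^3. Arranging the block sizes at each eigenvalue in decreasing order and taking row products gives the invariant factors.

Invariant factors (smallest first, each dividing the next): (x - 6)^3.

Check: the last factor (x - 6)^3 is the minimal polynomial, and the product (x - 6)^3 is the characteristic polynomial.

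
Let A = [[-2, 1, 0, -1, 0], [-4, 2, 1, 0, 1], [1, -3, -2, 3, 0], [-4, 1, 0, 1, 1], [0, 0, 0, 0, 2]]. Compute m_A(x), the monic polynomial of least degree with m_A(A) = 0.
The characteristic polynomial factors as (x - 2)^2(x + 1)^3. The minimal polynomial is ∏(x - λ)^{k_λ} where k_λ is the size of the largest Jordan block at λ.

For λ = -1: rank(A + I) = 4, and the largest Jordan block has size 3 (the smallest k with rank((A + I)^k) = rank((A + I)^(k+1))).
For λ = 2: rank(A - 2I) = 4, and the largest Jordan block has size 2 (the smallest k with rank((A - 2I)^k) = rank((A - 2I)^(k+1))).

So m_A(x) = (x - 2)^2(x + 1)^3.

m_A(x) = (x - 2)^2(x + 1)^3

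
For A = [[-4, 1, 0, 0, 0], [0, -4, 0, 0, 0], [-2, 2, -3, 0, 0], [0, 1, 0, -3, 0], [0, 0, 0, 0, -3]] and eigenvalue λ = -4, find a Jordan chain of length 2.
We seek v_1 ∈ ker((A + 4I)^2) \ ker(A + 4I), then set v_{i+1} = (A + 4I) v_i.

One such chain is v_1 = [[1, 1, 2, -1, 0]]^T, v_2 = [[1, 0, 2, 0, 0]]^T. Check: (A + 4I) v_2 = [[0, 0, 0, 0, 0]]^T = 0.

v_1 = [[1, 1, 2, -1, 0]]^T, v_2 = [[1, 0, 2, 0, 0]]^T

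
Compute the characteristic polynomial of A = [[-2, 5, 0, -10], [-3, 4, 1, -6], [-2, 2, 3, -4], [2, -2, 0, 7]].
χ_A(x) = (x - 3)^4

xI - A = [[x + 2, -5, 0, 10], [3, x - 4, -1, 6], [2, -2, x - 3, 4], [-2, 2, 0, x - 7]].

Expanding det(xI - A) along the first row:
det(xI - A) = + (x + 2)·det([[x - 4, -1, 6], [-2, x - 3, 4], [2, 0, x - 7]]) - (-5)·det([[3, -1, 6], [2, x - 3, 4], [-2, 0, x - 7]]) + (0)·det([[3, x - 4, 6], [2, -2, 4], [-2, 2, x - 7]]) - (10)·det([[3, x - 4, -1], [2, -2, x - 3], [-2, 2, 0]]).

Evaluating gives χ_A(x) = x^4 - 12x^3 + 54x^2 - 108x + 81 = (x - 3)^4.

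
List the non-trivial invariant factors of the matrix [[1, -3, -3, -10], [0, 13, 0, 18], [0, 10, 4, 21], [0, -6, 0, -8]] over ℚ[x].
The Jordan structure of A has elementary divisors (x - 1)^2, (x - 4)^2. Arranging the block sizes at each eigenvalue in decreasing order and taking row products gives the invariant factors.

Invariant factors (smallest first, each dividing the next): (x - 4)^2(x - 1)^2.

Check: the last factor (x - 4)^2(x - 1)^2 is the minimal polynomial, and the product (x - 4)^2(x - 1)^2 is the characteristic polynomial.

(x - 4)^2(x - 1)^2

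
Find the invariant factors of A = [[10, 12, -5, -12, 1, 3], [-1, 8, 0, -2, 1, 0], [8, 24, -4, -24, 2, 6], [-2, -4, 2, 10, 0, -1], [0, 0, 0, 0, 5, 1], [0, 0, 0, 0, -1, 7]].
The Jordan structure of A has elementary divisors (x - 6)^3, (x - 6)^3. Arranging the block sizes at each eigenvalue in decreasing order and taking row products gives the invariant factors.

Invariant factors (smallest first, each dividing the next): (x - 6)^3, (x - 6)^3.

Check: the last factor (x - 6)^3 is the minimal polynomial, and the product (x - 6)^6 is the characteristic polynomial.

(x - 6)^3, (x - 6)^3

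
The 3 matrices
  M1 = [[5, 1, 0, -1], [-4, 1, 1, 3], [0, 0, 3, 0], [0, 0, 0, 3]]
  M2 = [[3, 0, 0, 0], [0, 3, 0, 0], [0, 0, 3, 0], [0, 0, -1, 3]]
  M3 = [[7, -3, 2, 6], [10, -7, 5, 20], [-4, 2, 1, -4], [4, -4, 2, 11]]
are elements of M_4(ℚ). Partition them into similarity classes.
Characteristic polynomials: χ_{M1} = (x - 3)^4, χ_{M2} = (x - 3)^4, χ_{M3} = (x - 3)^4.

{M1, M3}: invariant factors x - 3, (x - 3)^3.

{M2}: invariant factors x - 3, x - 3, (x - 3)^2.

Matrices are similar if and only if their invariant-factor lists agree; the partition into similarity classes is {M1, M3}, {M2}.

2 classes: {M1, M3}, {M2}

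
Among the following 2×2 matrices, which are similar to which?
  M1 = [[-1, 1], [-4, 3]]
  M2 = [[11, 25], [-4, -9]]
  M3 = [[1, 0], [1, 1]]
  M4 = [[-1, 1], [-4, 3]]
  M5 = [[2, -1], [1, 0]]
Characteristic polynomials: χ_{M1} = (x - 1)^2, χ_{M2} = (x - 1)^2, χ_{M3} = (x - 1)^2, χ_{M4} = (x - 1)^2, χ_{M5} = (x - 1)^2.

{M1, M2, M3, M4, M5}: invariant factors (x - 1)^2.

Matrices are similar if and only if their invariant-factor lists agree; the partition into similarity classes is {M1, M2, M3, M4, M5}.

1 class: {M1, M2, M3, M4, M5}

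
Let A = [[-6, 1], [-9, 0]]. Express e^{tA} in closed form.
A has Jordan form J = [[-3, 1], [0, -3]] with A = PJP^{-1}, so e^{tA} = P e^{tJ} P^{-1}.

For a Jordan block J_k(λ), e^{tJ_k(λ)} = e^{λt} · (I + tN + t^2 N^2/2! + ... + t^{k-1} N^{k-1}/(k-1)!) where N is the nilpotent superdiagonal part.

Assembling the blocks and conjugating back gives the entries of e^{tA} as shown above.

e^{tA} = [[(1 - 3*t)*e^{-3*t}, t*e^{-3*t}], [-9*t*e^{-3*t}, (3*t + 1)*e^{-3*t}]]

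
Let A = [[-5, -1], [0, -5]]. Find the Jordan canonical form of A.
The characteristic polynomial is det(xI - A) = (x + 5)^2, so the eigenvalues are -5 (algebraic multiplicity 2).

For λ = -5: rank(A + 5I) = 1, rank((A + 5I)^2) = 0. The eigenspace has dimension 2 - 1 = 1, so there is 1 Jordan block; the rank sequence gives block sizes [2].

Assembling the blocks gives the Jordan form J above.

J = [[-5, 1], [0, -5]]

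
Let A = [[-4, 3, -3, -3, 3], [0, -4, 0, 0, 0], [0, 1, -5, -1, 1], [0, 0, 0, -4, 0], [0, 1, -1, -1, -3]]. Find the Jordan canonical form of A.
The characteristic polynomial is det(xI - A) = (x + 4)^5, so the eigenvalues are -4 (algebraic multiplicity 5).

For λ = -4: rank(A + 4I) = 1, rank((A + 4I)^2) = 0. The eigenspace has dimension 5 - 1 = 4, so there are 4 Jordan blocks; the rank sequence gives block sizes [2, 1, 1, 1].

Assembling the blocks gives the Jordan form J above.

J = [[-4, 1, 0, 0, 0], [0, -4, 0, 0, 0], [0, 0, -4, 0, 0], [0, 0, 0, -4, 0], [0, 0, 0, 0, -4]]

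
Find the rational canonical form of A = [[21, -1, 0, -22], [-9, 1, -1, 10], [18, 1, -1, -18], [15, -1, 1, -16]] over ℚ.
R = [[0, 0, 0, -6], [1, 0, 0, 15], [0, 1, 0, -13], [0, 0, 1, 5]]

The invariant factors of A (the non-unit diagonal entries of the Smith normal form of xI - A over ℚ[x]) are (x - 1)^2(x^2 - 3x + 6), each dividing the next. The characteristic polynomial is their product, (x - 1)^2(x^2 - 3x + 6).

The rational canonical form is the block-diagonal matrix of companion matrices C(f_i):
R = [[0, 0, 0, -6], [1, 0, 0, 15], [0, 1, 0, -13], [0, 0, 1, 5]].

Note the characteristic polynomial does not split into linear factors over ℚ, so A has no Jordan form over ℚ; the rational canonical form exists over any field.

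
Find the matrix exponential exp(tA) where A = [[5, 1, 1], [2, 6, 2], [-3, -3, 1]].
A has Jordan form J = [[4, 1, 0], [0, 4, 0], [0, 0, 4]] with A = PJP^{-1}, so e^{tA} = P e^{tJ} P^{-1}.

For a Jordan block J_k(λ), e^{tJ_k(λ)} = e^{λt} · (I + tN + t^2 N^2/2! + ... + t^{k-1} N^{k-1}/(k-1)!) where N is the nilpotent superdiagonal part.

Assembling the blocks and conjugating back gives the entries of e^{tA} as shown above.

e^{tA} = [[(t + 1)*e^{4*t}, t*e^{4*t}, t*e^{4*t}], [2*t*e^{4*t}, (2*t + 1)*e^{4*t}, 2*t*e^{4*t}], [-3*t*e^{4*t}, -3*t*e^{4*t}, (1 - 3*t)*e^{4*t}]]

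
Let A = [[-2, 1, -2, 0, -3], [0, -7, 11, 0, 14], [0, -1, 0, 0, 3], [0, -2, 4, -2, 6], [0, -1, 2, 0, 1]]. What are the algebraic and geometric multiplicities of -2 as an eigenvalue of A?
The characteristic polynomial is (x + 2)^5, so the factor x + 2 appears with exponent 5: the algebraic multiplicity is 5.

rank(A + 2I) = 2, so the eigenspace has dimension 5 - 2 = 3: the geometric multiplicity is 3.

Since 3 < 5, A is not diagonalizable.

algebraic multiplicity 5, geometric multiplicity 3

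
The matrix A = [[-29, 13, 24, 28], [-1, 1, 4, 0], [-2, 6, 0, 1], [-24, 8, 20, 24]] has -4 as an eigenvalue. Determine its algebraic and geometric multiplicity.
algebraic multiplicity 2, geometric multiplicity 1

The characteristic polynomial is (x - 2)^2(x + 4)^2, so the factor x + 4 appears with exponent 2: the algebraic multiplicity is 2.

rank(A + 4I) = 3, so the eigenspace has dimension 4 - 3 = 1: the geometric multiplicity is 1.

Since 1 < 2, A is not diagonalizable.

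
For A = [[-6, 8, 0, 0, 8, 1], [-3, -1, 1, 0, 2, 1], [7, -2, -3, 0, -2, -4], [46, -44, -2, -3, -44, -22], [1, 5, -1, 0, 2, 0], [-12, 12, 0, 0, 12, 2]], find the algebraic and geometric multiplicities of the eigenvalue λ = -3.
The characteristic polynomial is (x - 2)^2(x + 3)^3(x + 4), so the factor x + 3 appears with exponent 3: the algebraic multiplicity is 3.

rank(A + 3I) = 4, so the eigenspace has dimension 6 - 4 = 2: the geometric multiplicity is 2.

Since 2 < 3, A is not diagonalizable.

algebraic multiplicity 3, geometric multiplicity 2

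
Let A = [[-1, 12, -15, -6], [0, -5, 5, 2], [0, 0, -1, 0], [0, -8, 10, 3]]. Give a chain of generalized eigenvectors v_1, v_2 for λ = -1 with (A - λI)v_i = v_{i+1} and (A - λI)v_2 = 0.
v_1 = [[-6, 2, 1, 2]]^T, v_2 = [[-3, 1, 0, 2]]^T

We seek v_1 ∈ ker((A + I)^2) \ ker(A + I), then set v_{i+1} = (A + I) v_i.

One such chain is v_1 = [[-6, 2, 1, 2]]^T, v_2 = [[-3, 1, 0, 2]]^T. Check: (A + I) v_2 = [[0, 0, 0, 0]]^T = 0.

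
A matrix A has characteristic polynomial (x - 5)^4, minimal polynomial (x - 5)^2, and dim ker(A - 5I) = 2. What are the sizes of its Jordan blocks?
Jordan blocks: (5, 2), (5, 2)

λ = 5: algebraic multiplicity 4 (exponent in χ_A), largest block size 2 (exponent in m_A), 2 blocks (geometric multiplicity). These force block sizes [2, 2].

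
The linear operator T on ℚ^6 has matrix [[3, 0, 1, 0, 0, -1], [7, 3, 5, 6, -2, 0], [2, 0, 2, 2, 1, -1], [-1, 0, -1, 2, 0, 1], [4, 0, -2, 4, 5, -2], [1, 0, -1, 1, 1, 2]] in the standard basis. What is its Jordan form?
The characteristic polynomial is det(xI - A) = (x - 3)^5(x - 2), so the eigenvalues are 2 (algebraic multiplicity 1), 3 (algebraic multiplicity 5).

For λ = 2: algebraic multiplicity 1 gives one 1×1 block.

For λ = 3: rank(A - 3I) = 4, rank((A - 3I)^2) = 2, rank((A - 3I)^3) = 1. The eigenspace has dimension 6 - 4 = 2, so there are 2 Jordan blocks; the rank sequence gives block sizes [3, 2].

Assembling the blocks gives the Jordan form J above.

J = [[2, 0, 0, 0, 0, 0], [0, 3, 1, 0, 0, 0], [0, 0, 3, 1, 0, 0], [0, 0, 0, 3, 0, 0], [0, 0, 0, 0, 3, 1], [0, 0, 0, 0, 0, 3]]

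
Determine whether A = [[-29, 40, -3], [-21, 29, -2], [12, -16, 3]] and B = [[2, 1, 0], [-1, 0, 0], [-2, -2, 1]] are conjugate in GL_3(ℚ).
No.

Both have characteristic polynomial (x - 1)^3, but the minimal polynomial of A is (x - 1)^3 while the minimal polynomial of B is (x - 1)^2. The minimal polynomial is a similarity invariant, so A and B are not similar.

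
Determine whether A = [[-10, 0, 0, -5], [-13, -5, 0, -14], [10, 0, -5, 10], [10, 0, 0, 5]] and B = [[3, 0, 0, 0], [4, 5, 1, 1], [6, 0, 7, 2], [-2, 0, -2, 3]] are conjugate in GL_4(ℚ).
No.

trace(A) = -15 but trace(B) = 18. The trace is a similarity invariant, so A and B are not similar.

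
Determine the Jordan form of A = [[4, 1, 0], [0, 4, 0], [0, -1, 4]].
The characteristic polynomial is det(xI - A) = (x - 4)^3, so the eigenvalues are 4 (algebraic multiplicity 3).

For λ = 4: rank(A - 4I) = 1, rank((A - 4I)^2) = 0. The eigenspace has dimension 3 - 1 = 2, so there are 2 Jordan blocks; the rank sequence gives block sizes [2, 1].

Assembling the blocks gives the Jordan form J above.

J = [[4, 1, 0], [0, 4, 0], [0, 0, 4]]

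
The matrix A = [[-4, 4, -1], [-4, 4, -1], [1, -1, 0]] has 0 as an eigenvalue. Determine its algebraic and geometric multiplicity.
The characteristic polynomial is x^3, so the factor x appears with exponent 3: the algebraic multiplicity is 3.

rank(A) = 2, so the eigenspace has dimension 3 - 2 = 1: the geometric multiplicity is 1.

Since 1 < 3, A is not diagonalizable.

algebraic multiplicity 3, geometric multiplicity 1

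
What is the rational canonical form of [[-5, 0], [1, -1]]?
R = [[0, -5], [1, -6]]

The invariant factors of A (the non-unit diagonal entries of the Smith normal form of xI - A over ℚ[x]) are (x + 1)(x + 5), each dividing the next. The characteristic polynomial is their product, (x + 1)(x + 5).

The rational canonical form is the block-diagonal matrix of companion matrices C(f_i):
R = [[0, -5], [1, -6]].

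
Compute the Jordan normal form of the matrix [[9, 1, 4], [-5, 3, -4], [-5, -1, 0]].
J = [[4, 1, 0], [0, 4, 0], [0, 0, 4]]

The characteristic polynomial is det(xI - A) = (x - 4)^3, so the eigenvalues are 4 (algebraic multiplicity 3).

For λ = 4: rank(A - 4I) = 1, rank((A - 4I)^2) = 0. The eigenspace has dimension 3 - 1 = 2, so there are 2 Jordan blocks; the rank sequence gives block sizes [2, 1].

Assembling the blocks gives the Jordan form J above.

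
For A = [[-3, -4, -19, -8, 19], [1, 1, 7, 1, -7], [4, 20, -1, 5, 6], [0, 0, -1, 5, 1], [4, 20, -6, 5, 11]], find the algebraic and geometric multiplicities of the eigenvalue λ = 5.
The characteristic polynomial is (x - 5)^3(x + 1)^2, so the factor x - 5 appears with exponent 3: the algebraic multiplicity is 3.

rank(A - 5I) = 4, so the eigenspace has dimension 5 - 4 = 1: the geometric multiplicity is 1.

Since 1 < 3, A is not diagonalizable.

algebraic multiplicity 3, geometric multiplicity 1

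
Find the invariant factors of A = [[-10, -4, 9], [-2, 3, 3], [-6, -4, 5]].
(x - 1)^2(x + 4)

The Jordan structure of A has elementary divisors (x + 4), (x - 1)^2. Arranging the block sizes at each eigenvalue in decreasing order and taking row products gives the invariant factors.

Invariant factors (smallest first, each dividing the next): (x - 1)^2(x + 4).

Check: the last factor (x - 1)^2(x + 4) is the minimal polynomial, and the product (x - 1)^2(x + 4) is the characteristic polynomial.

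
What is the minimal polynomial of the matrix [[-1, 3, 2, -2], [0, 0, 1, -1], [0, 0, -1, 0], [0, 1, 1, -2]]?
m_A(x) = (x + 1)^3

The characteristic polynomial factors as (x + 1)^4. The minimal polynomial is ∏(x - λ)^{k_λ} where k_λ is the size of the largest Jordan block at λ.

For λ = -1: rank(A + I) = 2, and the largest Jordan block has size 3 (the smallest k with rank((A + I)^k) = rank((A + I)^(k+1))).

So m_A(x) = (x + 1)^3.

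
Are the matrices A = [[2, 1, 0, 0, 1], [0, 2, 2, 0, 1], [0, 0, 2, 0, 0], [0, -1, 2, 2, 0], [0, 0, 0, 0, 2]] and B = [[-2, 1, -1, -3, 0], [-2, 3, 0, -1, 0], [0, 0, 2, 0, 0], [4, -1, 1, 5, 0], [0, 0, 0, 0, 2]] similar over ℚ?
Yes.

Two matrices over a field are similar if and only if they have the same invariant factors.

Both A and B have characteristic polynomial (x - 2)^5 and minimal polynomial (x - 2)^3. Computing further, both have invariant factors x - 2, x - 2, (x - 2)^3. Hence A and B are similar.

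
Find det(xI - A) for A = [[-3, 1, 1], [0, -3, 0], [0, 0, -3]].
xI - A = [[x + 3, -1, -1], [0, x + 3, 0], [0, 0, x + 3]].

Expanding det(xI - A) along the first row:
det(xI - A) = + (x + 3)·det([[x + 3, 0], [0, x + 3]]) - (-1)·det([[0, 0], [0, x + 3]]) + (-1)·det([[0, x + 3], [0, 0]]).

Evaluating gives χ_A(x) = x^3 + 9x^2 + 27x + 27 = (x + 3)^3.

χ_A(x) = (x + 3)^3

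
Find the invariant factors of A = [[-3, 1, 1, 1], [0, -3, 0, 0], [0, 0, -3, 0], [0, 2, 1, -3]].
The Jordan structure of A has elementary divisors (x + 3)^3, (x + 3). Arranging the block sizes at each eigenvalue in decreasing order and taking row products gives the invariant factors.

Invariant factors (smallest first, each dividing the next): x + 3, (x + 3)^3.

Check: the last factor (x + 3)^3 is the minimal polynomial, and the product (x + 3)^4 is the characteristic polynomial.

x + 3, (x + 3)^3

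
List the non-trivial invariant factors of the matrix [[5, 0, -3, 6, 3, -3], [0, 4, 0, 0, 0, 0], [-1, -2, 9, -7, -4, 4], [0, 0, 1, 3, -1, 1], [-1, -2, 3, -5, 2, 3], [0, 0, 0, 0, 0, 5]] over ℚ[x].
x - 5, (x - 5)(x - 4), (x - 5)^2(x - 4)

The Jordan structure of A has elementary divisors (x - 4), (x - 4), (x - 5)^2, (x - 5), (x - 5). Arranging the block sizes at each eigenvalue in decreasing order and taking row products gives the invariant factors.

Invariant factors (smallest first, each dividing the next): x - 5, (x - 5)(x - 4), (x - 5)^2(x - 4).

Check: the last factor (x - 5)^2(x - 4) is the minimal polynomial, and the product (x - 5)^4(x - 4)^2 is the characteristic polynomial.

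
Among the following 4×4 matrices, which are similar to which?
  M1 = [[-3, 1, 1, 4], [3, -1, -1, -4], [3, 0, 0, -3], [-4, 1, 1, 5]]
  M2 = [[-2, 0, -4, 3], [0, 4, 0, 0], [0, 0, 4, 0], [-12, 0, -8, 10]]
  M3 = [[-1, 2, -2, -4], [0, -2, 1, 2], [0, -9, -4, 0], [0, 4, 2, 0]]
Characteristic polynomials: χ_{M1} = x^3(x - 1), χ_{M2} = (x - 4)^4, χ_{M3} = (x + 1)^3(x + 4).

{M1}: invariant factors x, x^2(x - 1).

{M2}: invariant factors x - 4, x - 4, (x - 4)^2.

{M3}: invariant factors x + 1, (x + 1)^2(x + 4).

Matrices are similar if and only if their invariant-factor lists agree; the partition into similarity classes is {M1}, {M2}, {M3}.

3 classes: {M1}, {M2}, {M3}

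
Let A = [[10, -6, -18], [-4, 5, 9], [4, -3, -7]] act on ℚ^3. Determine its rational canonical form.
R = [[2, 0, 0], [0, 0, -8], [0, 1, 6]]

The invariant factors of A (the non-unit diagonal entries of the Smith normal form of xI - A over ℚ[x]) are x - 2, (x - 4)(x - 2), each dividing the next. The characteristic polynomial is their product, (x - 4)(x - 2)^2.

The rational canonical form is the block-diagonal matrix of companion matrices C(f_i):
R = [[2, 0, 0], [0, 0, -8], [0, 1, 6]].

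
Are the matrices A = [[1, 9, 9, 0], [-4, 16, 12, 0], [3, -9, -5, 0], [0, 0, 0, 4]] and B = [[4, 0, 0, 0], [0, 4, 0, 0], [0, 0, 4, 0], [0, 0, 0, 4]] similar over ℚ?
Both have characteristic polynomial (x - 4)^4, but the minimal polynomial of A is (x - 4)^2 while the minimal polynomial of B is x - 4. The minimal polynomial is a similarity invariant, so A and B are not similar.

No.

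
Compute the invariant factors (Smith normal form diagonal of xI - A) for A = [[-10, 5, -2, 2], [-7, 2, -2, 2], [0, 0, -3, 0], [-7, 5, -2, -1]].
The Jordan structure of A has elementary divisors (x + 3)^2, (x + 3), (x + 3). Arranging the block sizes at each eigenvalue in decreasing order and taking row products gives the invariant factors.

Invariant factors (smallest first, each dividing the next): x + 3, x + 3, (x + 3)^2.

Check: the last factor (x + 3)^2 is the minimal polynomial, and the product (x + 3)^4 is the characteristic polynomial.

x + 3, x + 3, (x + 3)^2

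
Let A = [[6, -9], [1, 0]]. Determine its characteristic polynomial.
xI - A = [[x - 6, 9], [-1, x]].

Expanding det(xI - A) along the first row:
det(xI - A) = + (x - 6)·det([[x]]) - (9)·det([[-1]]).

Evaluating gives χ_A(x) = x^2 - 6x + 9 = (x - 3)^2.

χ_A(x) = (x - 3)^2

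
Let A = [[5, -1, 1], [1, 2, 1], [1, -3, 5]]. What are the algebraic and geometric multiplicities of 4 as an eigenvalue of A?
algebraic multiplicity 3, geometric multiplicity 1

The characteristic polynomial is (x - 4)^3, so the factor x - 4 appears with exponent 3: the algebraic multiplicity is 3.

rank(A - 4I) = 2, so the eigenspace has dimension 3 - 2 = 1: the geometric multiplicity is 1.

Since 1 < 3, A is not diagonalizable.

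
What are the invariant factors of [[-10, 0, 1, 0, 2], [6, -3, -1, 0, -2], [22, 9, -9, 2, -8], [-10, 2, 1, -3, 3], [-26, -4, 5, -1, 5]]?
(x + 4)^2, (x + 4)^3

The Jordan structure of A has elementary divisors (x + 4)^3, (x + 4)^2. Arranging the block sizes at each eigenvalue in decreasing order and taking row products gives the invariant factors.

Invariant factors (smallest first, each dividing the next): (x + 4)^2, (x + 4)^3.

Check: the last factor (x + 4)^3 is the minimal polynomial, and the product (x + 4)^5 is the characteristic polynomial.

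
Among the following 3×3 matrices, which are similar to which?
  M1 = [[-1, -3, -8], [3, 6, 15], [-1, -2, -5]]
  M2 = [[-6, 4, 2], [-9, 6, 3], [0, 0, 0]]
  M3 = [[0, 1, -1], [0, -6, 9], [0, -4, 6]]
Characteristic polynomials: χ_{M1} = x^3, χ_{M2} = x^3, χ_{M3} = x^3.

{M1, M3}: invariant factors x^3.

{M2}: invariant factors x, x^2.

Matrices are similar if and only if their invariant-factor lists agree; the partition into similarity classes is {M1, M3}, {M2}.

2 classes: {M1, M3}, {M2}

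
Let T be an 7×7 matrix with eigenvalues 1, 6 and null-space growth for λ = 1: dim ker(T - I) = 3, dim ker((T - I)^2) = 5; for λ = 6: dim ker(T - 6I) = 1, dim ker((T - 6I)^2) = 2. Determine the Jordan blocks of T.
λ = 1: successive nullity increments [3, 2] count blocks of size ≥ k; block sizes are [2, 2, 1].
λ = 6: successive nullity increments [1, 1] count blocks of size ≥ k; block sizes are [2].

Jordan blocks: (1, 2), (1, 2), (1, 1), (6, 2)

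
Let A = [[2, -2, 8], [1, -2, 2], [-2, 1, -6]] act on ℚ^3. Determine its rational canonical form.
R = [[0, 0, -8], [1, 0, -12], [0, 1, -6]]

The invariant factors of A (the non-unit diagonal entries of the Smith normal form of xI - A over ℚ[x]) are (x + 2)^3, each dividing the next. The characteristic polynomial is their product, (x + 2)^3.

The rational canonical form is the block-diagonal matrix of companion matrices C(f_i):
R = [[0, 0, -8], [1, 0, -12], [0, 1, -6]].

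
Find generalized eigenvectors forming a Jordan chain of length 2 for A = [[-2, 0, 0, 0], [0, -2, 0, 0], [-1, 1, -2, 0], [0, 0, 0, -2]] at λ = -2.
v_1 = [[0, 1, 0, -1]]^T, v_2 = [[0, 0, 1, 0]]^T

We seek v_1 ∈ ker((A + 2I)^2) \ ker(A + 2I), then set v_{i+1} = (A + 2I) v_i.

One such chain is v_1 = [[0, 1, 0, -1]]^T, v_2 = [[0, 0, 1, 0]]^T. Check: (A + 2I) v_2 = [[0, 0, 0, 0]]^T = 0.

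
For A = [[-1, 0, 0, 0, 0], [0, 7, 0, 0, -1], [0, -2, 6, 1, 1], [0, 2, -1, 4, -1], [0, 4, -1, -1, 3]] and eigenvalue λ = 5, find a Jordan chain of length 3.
v_1 = [[0, 0, 0, 1, 0]]^T, v_2 = [[0, 0, 1, -1, -1]]^T, v_3 = [[0, 1, -1, 1, 2]]^T

We seek v_1 ∈ ker((A - 5I)^3) \ ker((A - 5I)^2), then set v_{i+1} = (A - 5I) v_i.

One such chain is v_1 = [[0, 0, 0, 1, 0]]^T, v_2 = [[0, 0, 1, -1, -1]]^T, v_3 = [[0, 1, -1, 1, 2]]^T. Check: (A - 5I) v_3 = [[0, 0, 0, 0, 0]]^T = 0.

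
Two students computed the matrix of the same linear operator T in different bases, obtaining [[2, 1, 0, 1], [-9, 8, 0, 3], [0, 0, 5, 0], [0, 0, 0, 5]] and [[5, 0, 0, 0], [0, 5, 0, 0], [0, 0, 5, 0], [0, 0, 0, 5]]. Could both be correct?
Both have characteristic polynomial (x - 5)^4, but the minimal polynomial of A is (x - 5)^2 while the minimal polynomial of B is x - 5. The minimal polynomial is a similarity invariant, so A and B are not similar.

No.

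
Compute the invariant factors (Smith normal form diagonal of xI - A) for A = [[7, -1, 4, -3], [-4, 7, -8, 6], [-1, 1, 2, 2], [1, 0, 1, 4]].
The Jordan structure of A has elementary divisors (x - 5)^3, (x - 5). Arranging the block sizes at each eigenvalue in decreasing order and taking row products gives the invariant factors.

Invariant factors (smallest first, each dividing the next): x - 5, (x - 5)^3.

Check: the last factor (x - 5)^3 is the minimal polynomial, and the product (x - 5)^4 is the characteristic polynomial.

x - 5, (x - 5)^3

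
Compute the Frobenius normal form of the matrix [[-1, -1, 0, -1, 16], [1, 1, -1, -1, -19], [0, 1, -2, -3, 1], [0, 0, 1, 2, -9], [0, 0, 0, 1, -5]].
R = [[0, 0, 0, 0, -12], [1, 0, 0, 0, -28], [0, 1, 0, 0, -17], [0, 0, 1, 0, -9], [0, 0, 0, 1, -5]]

The invariant factors of A (the non-unit diagonal entries of the Smith normal form of xI - A over ℚ[x]) are (x + 2)(x + 3)(x^3 + 3x + 2), each dividing the next. The characteristic polynomial is their product, (x + 2)(x + 3)(x^3 + 3x + 2).

The rational canonical form is the block-diagonal matrix of companion matrices C(f_i):
R = [[0, 0, 0, 0, -12], [1, 0, 0, 0, -28], [0, 1, 0, 0, -17], [0, 0, 1, 0, -9], [0, 0, 0, 1, -5]].

Note the characteristic polynomial does not split into linear factors over ℚ, so A has no Jordan form over ℚ; the rational canonical form exists over any field.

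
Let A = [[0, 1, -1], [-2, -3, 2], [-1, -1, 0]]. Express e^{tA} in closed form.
e^{tA} = [[(t + 1)*e^{-t}, t*e^{-t}, -t*e^{-t}], [-2*t*e^{-t}, (1 - 2*t)*e^{-t}, 2*t*e^{-t}], [-t*e^{-t}, -t*e^{-t}, (t + 1)*e^{-t}]]

A has Jordan form J = [[-1, 1, 0], [0, -1, 0], [0, 0, -1]] with A = PJP^{-1}, so e^{tA} = P e^{tJ} P^{-1}.

For a Jordan block J_k(λ), e^{tJ_k(λ)} = e^{λt} · (I + tN + t^2 N^2/2! + ... + t^{k-1} N^{k-1}/(k-1)!) where N is the nilpotent superdiagonal part.

Assembling the blocks and conjugating back gives the entries of e^{tA} as shown above.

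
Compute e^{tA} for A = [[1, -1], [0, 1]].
A has Jordan form J = [[1, 1], [0, 1]] with A = PJP^{-1}, so e^{tA} = P e^{tJ} P^{-1}.

For a Jordan block J_k(λ), e^{tJ_k(λ)} = e^{λt} · (I + tN + t^2 N^2/2! + ... + t^{k-1} N^{k-1}/(k-1)!) where N is the nilpotent superdiagonal part.

Assembling the blocks and conjugating back gives the entries of e^{tA} as shown above.

e^{tA} = [[e^{t}, -t*e^{t}], [0, e^{t}]]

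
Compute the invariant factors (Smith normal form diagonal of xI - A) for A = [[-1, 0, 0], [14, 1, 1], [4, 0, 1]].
The Jordan structure of A has elementary divisors (x + 1), (x - 1)^2. Arranging the block sizes at each eigenvalue in decreasing order and taking row products gives the invariant factors.

Invariant factors (smallest first, each dividing the next): (x - 1)^2(x + 1).

Check: the last factor (x - 1)^2(x + 1) is the minimal polynomial, and the product (x - 1)^2(x + 1) is the characteristic polynomial.

(x - 1)^2(x + 1)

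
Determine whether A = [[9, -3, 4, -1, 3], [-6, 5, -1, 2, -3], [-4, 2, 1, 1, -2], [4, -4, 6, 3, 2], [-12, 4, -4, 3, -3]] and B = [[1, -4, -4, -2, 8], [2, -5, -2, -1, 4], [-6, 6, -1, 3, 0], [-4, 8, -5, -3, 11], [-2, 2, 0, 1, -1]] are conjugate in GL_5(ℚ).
No.

trace(A) = 15 but trace(B) = -9. The trace is a similarity invariant, so A and B are not similar.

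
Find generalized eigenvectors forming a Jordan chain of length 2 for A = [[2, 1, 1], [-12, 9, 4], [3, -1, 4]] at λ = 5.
We seek v_1 ∈ ker((A - 5I)^2) \ ker(A - 5I), then set v_{i+1} = (A - 5I) v_i.

One such chain is v_1 = [[0, 1, 0]]^T, v_2 = [[1, 4, -1]]^T. Check: (A - 5I) v_2 = [[0, 0, 0]]^T = 0.

v_1 = [[0, 1, 0]]^T, v_2 = [[1, 4, -1]]^T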